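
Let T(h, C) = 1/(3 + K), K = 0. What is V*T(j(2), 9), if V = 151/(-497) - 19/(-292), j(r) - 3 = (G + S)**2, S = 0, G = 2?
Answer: -34649/435372 ≈ -0.079585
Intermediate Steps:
j(r) = 7 (j(r) = 3 + (2 + 0)**2 = 3 + 2**2 = 3 + 4 = 7)
T(h, C) = 1/3 (T(h, C) = 1/(3 + 0) = 1/3)
V = -34649/145124 (V = 151*(-1/497) - 19*(-1/292) = -151/497 + 19/292 = -34649/145124 ≈ -0.23875)
V*T(j(2), 9) = -34649/145124*1/3 = -34649/435372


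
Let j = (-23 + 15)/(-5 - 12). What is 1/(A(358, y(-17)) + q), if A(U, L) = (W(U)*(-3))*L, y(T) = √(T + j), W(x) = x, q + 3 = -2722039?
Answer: -23137357/62981019586372 + 537*I*√4777/62981019586372 ≈ -3.6737e-7 + 5.8931e-10*I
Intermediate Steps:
q = -2722042 (q = -3 - 2722039 = -2722042)
j = 8/17 (j = -8/(-17) = -8*(-1/17) = 8/17 ≈ 0.47059)
y(T) = √(8/17 + T) (y(T) = √(T + 8/17) = √(8/17 + T))
A(U, L) = -3*L*U (A(U, L) = (U*(-3))*L = (-3*U)*L = -3*L*U)
1/(A(358, y(-17)) + q) = 1/(-3*√(136 + 289*(-17))/17*358 - 2722042) = 1/(-3*√(136 - 4913)/17*358 - 2722042) = 1/(-3*√(-4777)/17*358 - 2722042) = 1/(-3*(I*√4777)/17*358 - 2722042) = 1/(-3*I*√4777/17*358 - 2722042) = 1/(-1074*I*√4777/17 - 2722042) = 1/(-2722042 - 1074*I*√4777/17)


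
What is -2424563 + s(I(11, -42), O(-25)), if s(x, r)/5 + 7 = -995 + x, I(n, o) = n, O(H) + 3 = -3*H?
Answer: -2429518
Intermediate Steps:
O(H) = -3 - 3*H
s(x, r) = -5010 + 5*x (s(x, r) = -35 + 5*(-995 + x) = -35 + (-4975 + 5*x) = -5010 + 5*x)
-2424563 + s(I(11, -42), O(-25)) = -2424563 + (-5010 + 5*11) = -2424563 + (-5010 + 55) = -2424563 - 4955 = -2429518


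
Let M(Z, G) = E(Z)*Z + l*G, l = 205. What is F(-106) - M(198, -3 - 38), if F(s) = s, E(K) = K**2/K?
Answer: -30905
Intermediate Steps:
E(K) = K
M(Z, G) = Z**2 + 205*G (M(Z, G) = Z*Z + 205*G = Z**2 + 205*G)
F(-106) - M(198, -3 - 38) = -106 - (198**2 + 205*(-3 - 38)) = -106 - (39204 + 205*(-41)) = -106 - (39204 - 8405) = -106 - 1*30799 = -106 - 30799 = -30905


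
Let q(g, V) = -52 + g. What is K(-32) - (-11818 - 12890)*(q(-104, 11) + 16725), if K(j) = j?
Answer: 409386820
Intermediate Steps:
K(-32) - (-11818 - 12890)*(q(-104, 11) + 16725) = -32 - (-11818 - 12890)*((-52 - 104) + 16725) = -32 - (-24708)*(-156 + 16725) = -32 - (-24708)*16569 = -32 - 1*(-409386852) = -32 + 409386852 = 409386820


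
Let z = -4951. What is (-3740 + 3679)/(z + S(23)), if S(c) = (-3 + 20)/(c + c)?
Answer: 2806/227729 ≈ 0.012322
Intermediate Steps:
S(c) = 17/(2*c) (S(c) = 17/((2*c)) = 17*(1/(2*c)) = 17/(2*c))
(-3740 + 3679)/(z + S(23)) = (-3740 + 3679)/(-4951 + (17/2)/23) = -61/(-4951 + (17/2)*(1/23)) = -61/(-4951 + 17/46) = -61/(-227729/46) = -61*(-46/227729) = 2806/227729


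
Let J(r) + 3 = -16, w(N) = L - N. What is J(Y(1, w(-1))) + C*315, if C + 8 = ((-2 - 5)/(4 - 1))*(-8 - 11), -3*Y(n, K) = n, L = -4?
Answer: 11426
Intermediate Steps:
w(N) = -4 - N
Y(n, K) = -n/3
C = 109/3 (C = -8 + ((-2 - 5)/(4 - 1))*(-8 - 11) = -8 - 7/3*(-19) = -8 + 133/3 = 109/3 ≈ 36.333)
J(r) = -19 (J(r) = -3 - 16 = -19)
J(Y(1, w(-1))) + C*315 = -19 + (109/3)*315 = -19 + 11445 = 11426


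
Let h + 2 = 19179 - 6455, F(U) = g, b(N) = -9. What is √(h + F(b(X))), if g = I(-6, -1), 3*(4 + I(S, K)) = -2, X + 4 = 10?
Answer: 2*√28614/3 ≈ 112.77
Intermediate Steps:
X = 6 (X = -4 + 10 = 6)
I(S, K) = -14/3 (I(S, K) = -4 + (⅓)*(-2) = -4 - ⅔ = -14/3)
g = -14/3 ≈ -4.6667
F(U) = -14/3
h = 12722 (h = -2 + (19179 - 6455) = -2 + 12724 = 12722)
√(h + F(b(X))) = √(12722 - 14/3) = √(38152/3) = 2*√28614/3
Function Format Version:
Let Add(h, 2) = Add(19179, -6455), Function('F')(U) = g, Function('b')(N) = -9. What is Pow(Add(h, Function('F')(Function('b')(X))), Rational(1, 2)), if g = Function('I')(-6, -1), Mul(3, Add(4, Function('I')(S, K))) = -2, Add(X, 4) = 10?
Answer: Mul(Rational(2, 3), Pow(28614, Rational(1, 2))) ≈ 112.77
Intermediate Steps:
X = 6 (X = Add(-4, 10) = 6)
Function('I')(S, K) = Rational(-14, 3) (Function('I')(S, K) = Add(-4, Mul(Rational(1, 3), -2)) = Add(-4, Rational(-2, 3)) = Rational(-14, 3))
g = Rational(-14, 3) ≈ -4.6667
Function('F')(U) = Rational(-14, 3)
h = 12722 (h = Add(-2, Add(19179, -6455)) = Add(-2, 12724) = 12722)
Pow(Add(h, Function('F')(Function('b')(X))), Rational(1, 2)) = Pow(Add(12722, Rational(-14, 3)), Rational(1, 2)) = Pow(Rational(38152, 3), Rational(1, 2)) = Mul(Rational(2, 3), Pow(28614, Rational(1, 2)))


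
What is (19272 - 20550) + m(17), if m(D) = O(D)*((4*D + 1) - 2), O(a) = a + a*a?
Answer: 19224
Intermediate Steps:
O(a) = a + a²
m(D) = D*(1 + D)*(-1 + 4*D) (m(D) = (D*(1 + D))*((4*D + 1) - 2) = (D*(1 + D))*((1 + 4*D) - 2) = (D*(1 + D))*(-1 + 4*D) = D*(1 + D)*(-1 + 4*D))
(19272 - 20550) + m(17) = (19272 - 20550) + 17*(1 + 17)*(-1 + 4*17) = -1278 + 17*18*(-1 + 68) = -1278 + 17*18*67 = -1278 + 20502 = 19224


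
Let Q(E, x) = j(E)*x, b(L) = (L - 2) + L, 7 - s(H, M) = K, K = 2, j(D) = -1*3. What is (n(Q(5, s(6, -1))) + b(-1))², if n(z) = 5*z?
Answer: 6241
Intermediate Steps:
j(D) = -3
s(H, M) = 5 (s(H, M) = 7 - 1*2 = 7 - 2 = 5)
b(L) = -2 + 2*L (b(L) = (-2 + L) + L = -2 + 2*L)
Q(E, x) = -3*x
(n(Q(5, s(6, -1))) + b(-1))² = (5*(-3*5) + (-2 + 2*(-1)))² = (5*(-15) + (-2 - 2))² = (-75 - 4)² = (-79)² = 6241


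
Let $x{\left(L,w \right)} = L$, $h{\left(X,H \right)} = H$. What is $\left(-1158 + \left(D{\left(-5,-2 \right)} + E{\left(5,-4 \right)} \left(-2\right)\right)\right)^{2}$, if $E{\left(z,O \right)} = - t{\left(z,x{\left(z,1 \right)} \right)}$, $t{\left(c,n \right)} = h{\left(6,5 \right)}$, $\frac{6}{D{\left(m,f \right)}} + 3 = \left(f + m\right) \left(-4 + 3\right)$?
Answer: $\frac{5257849}{4} \approx 1.3145 \cdot 10^{6}$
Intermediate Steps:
$D{\left(m,f \right)} = \frac{6}{-3 - f - m}$ ($D{\left(m,f \right)} = \frac{6}{-3 + \left(f + m\right) \left(-4 + 3\right)} = \frac{6}{-3 + \left(f + m\right) \left(-1\right)} = \frac{6}{-3 - \left(f + m\right)} = \frac{6}{-3 - f - m}$)
$t{\left(c,n \right)} = 5$
$E{\left(z,O \right)} = -5$ ($E{\left(z,O \right)} = \left(-1\right) 5 = -5$)
$\left(-1158 + \left(D{\left(-5,-2 \right)} + E{\left(5,-4 \right)} \left(-2\right)\right)\right)^{2} = \left(-1158 - \left(-10 + \frac{6}{3 - 2 - 5}\right)\right)^{2} = \left(-1158 + \left(- \frac{6}{-4} + 10\right)\right)^{2} = \left(-1158 + \left(\left(-6\right) \left(- \frac{1}{4}\right) + 10\right)\right)^{2} = \left(-1158 + \left(\frac{3}{2} + 10\right)\right)^{2} = \left(-1158 + \frac{23}{2}\right)^{2} = \left(- \frac{2293}{2}\right)^{2} = \frac{5257849}{4}$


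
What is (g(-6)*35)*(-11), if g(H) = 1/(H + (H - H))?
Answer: 385/6 ≈ 64.167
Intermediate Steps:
g(H) = 1/H (g(H) = 1/(H + 0) = 1/H)
(g(-6)*35)*(-11) = (35/(-6))*(-11) = -⅙*35*(-11) = -35/6*(-11) = 385/6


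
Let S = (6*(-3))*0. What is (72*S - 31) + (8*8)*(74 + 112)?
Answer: 11873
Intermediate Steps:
S = 0 (S = -18*0 = 0)
(72*S - 31) + (8*8)*(74 + 112) = (72*0 - 31) + (8*8)*(74 + 112) = (0 - 31) + 64*186 = -31 + 11904 = 11873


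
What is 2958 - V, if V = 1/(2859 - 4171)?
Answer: 3880897/1312 ≈ 2958.0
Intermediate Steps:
V = -1/1312 (V = 1/(-1312) = -1/1312 ≈ -0.00076220)
2958 - V = 2958 - 1*(-1/1312) = 2958 + 1/1312 = 3880897/1312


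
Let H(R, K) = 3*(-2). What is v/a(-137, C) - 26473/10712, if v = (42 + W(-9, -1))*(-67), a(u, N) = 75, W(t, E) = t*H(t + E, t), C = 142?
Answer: -23628353/267800 ≈ -88.231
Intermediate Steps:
H(R, K) = -6
W(t, E) = -6*t (W(t, E) = t*(-6) = -6*t)
v = -6432 (v = (42 - 6*(-9))*(-67) = (42 + 54)*(-67) = 96*(-67) = -6432)
v/a(-137, C) - 26473/10712 = -6432/75 - 26473/10712 = -6432*1/75 - 26473*1/10712 = -2144/25 - 26473/10712 = -23628353/267800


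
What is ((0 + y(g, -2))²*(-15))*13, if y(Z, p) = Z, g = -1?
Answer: -195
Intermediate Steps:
((0 + y(g, -2))²*(-15))*13 = ((0 - 1)²*(-15))*13 = ((-1)²*(-15))*13 = (1*(-15))*13 = -15*13 = -195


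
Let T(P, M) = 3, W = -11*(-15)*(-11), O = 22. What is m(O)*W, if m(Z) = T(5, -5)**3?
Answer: -49005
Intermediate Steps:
W = -1815 (W = 165*(-11) = -1815)
m(Z) = 27 (m(Z) = 3**3 = 27)
m(O)*W = 27*(-1815) = -49005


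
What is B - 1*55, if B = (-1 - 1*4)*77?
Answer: -440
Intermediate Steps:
B = -385 (B = (-1 - 4)*77 = -5*77 = -385)
B - 1*55 = -385 - 1*55 = -385 - 55 = -440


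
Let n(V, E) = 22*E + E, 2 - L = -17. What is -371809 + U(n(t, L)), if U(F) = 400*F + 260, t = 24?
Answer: -196749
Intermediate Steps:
L = 19 (L = 2 - 1*(-17) = 2 + 17 = 19)
n(V, E) = 23*E
U(F) = 260 + 400*F
-371809 + U(n(t, L)) = -371809 + (260 + 400*(23*19)) = -371809 + (260 + 400*437) = -371809 + (260 + 174800) = -371809 + 175060 = -196749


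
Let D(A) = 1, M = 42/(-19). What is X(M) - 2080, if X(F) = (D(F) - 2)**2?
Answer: -2079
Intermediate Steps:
M = -42/19 (M = 42*(-1/19) = -42/19 ≈ -2.2105)
X(F) = 1 (X(F) = (1 - 2)**2 = (-1)**2 = 1)
X(M) - 2080 = 1 - 2080 = -2079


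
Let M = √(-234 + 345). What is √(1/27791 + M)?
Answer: √(27791 + 772339681*√111)/27791 ≈ 3.2459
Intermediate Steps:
M = √111 ≈ 10.536
√(1/27791 + M) = √(1/27791 + √111)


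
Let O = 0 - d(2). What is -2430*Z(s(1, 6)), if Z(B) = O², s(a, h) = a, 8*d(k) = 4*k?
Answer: -2430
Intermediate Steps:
d(k) = k/2 (d(k) = (4*k)/8 = k/2)
O = -1 (O = 0 - 2/2 = 0 - 1*1 = 0 - 1 = -1)
Z(B) = 1 (Z(B) = (-1)² = 1)
-2430*Z(s(1, 6)) = -2430*1 = -2430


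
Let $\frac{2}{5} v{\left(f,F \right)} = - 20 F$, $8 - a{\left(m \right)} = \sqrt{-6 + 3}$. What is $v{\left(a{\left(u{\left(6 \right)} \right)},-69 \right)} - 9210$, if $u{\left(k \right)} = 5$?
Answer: $-5760$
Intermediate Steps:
$a{\left(m \right)} = 8 - i \sqrt{3}$ ($a{\left(m \right)} = 8 - \sqrt{-6 + 3} = 8 - \sqrt{-3} = 8 - i \sqrt{3}$)
$v{\left(f,F \right)} = - 50 F$ ($v{\left(f,F \right)} = \frac{5 \left(- 20 F\right)}{2} = - 50 F$)
$v{\left(a{\left(u{\left(6 \right)} \right)},-69 \right)} - 9210 = \left(-50\right) \left(-69\right) - 9210 = 3450 - 9210 = -5760$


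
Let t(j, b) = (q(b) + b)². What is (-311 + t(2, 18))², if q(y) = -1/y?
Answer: 12709225/104976 ≈ 121.07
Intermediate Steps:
t(j, b) = (b - 1/b)² (t(j, b) = (-1/b + b)² = (b - 1/b)²)
(-311 + t(2, 18))² = (-311 + (-1 + 18²)²/18²)² = (-311 + (-1 + 324)²/324)² = (-311 + (1/324)*323²)² = (-311 + (1/324)*104329)² = (-311 + 104329/324)² = (3565/324)² = 12709225/104976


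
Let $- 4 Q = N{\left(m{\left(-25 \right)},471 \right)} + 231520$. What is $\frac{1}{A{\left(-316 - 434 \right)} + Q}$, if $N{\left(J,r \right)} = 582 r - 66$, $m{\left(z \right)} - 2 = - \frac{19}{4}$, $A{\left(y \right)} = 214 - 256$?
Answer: $- \frac{1}{126436} \approx -7.9091 \cdot 10^{-6}$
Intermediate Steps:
$A{\left(y \right)} = -42$ ($A{\left(y \right)} = 214 - 256 = -42$)
$m{\left(z \right)} = - \frac{11}{4}$ ($m{\left(z \right)} = 2 - \frac{19}{4} = - \frac{11}{4}$)
$N{\left(J,r \right)} = -66 + 582 r$
$Q = -126394$ ($Q = - \frac{\left(-66 + 582 \cdot 471\right) + 231520}{4} = - \frac{\left(-66 + 274122\right) + 231520}{4} = - \frac{274056 + 231520}{4} = \left(- \frac{1}{4}\right) 505576 = -126394$)
$\frac{1}{A{\left(-316 - 434 \right)} + Q} = \frac{1}{-42 - 126394} = \frac{1}{-126436} = - \frac{1}{126436}$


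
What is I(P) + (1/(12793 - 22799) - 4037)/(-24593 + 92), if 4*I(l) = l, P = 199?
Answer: 8157970181/163438004 ≈ 49.915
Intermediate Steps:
I(l) = l/4
I(P) + (1/(12793 - 22799) - 4037)/(-24593 + 92) = (¼)*199 + (1/(12793 - 22799) - 4037)/(-24593 + 92) = 199/4 + (1/(-10006) - 4037)/(-24501) = 199/4 + (-1/10006 - 4037)*(-1/24501) = 199/4 - 40394223/10006*(-1/24501) = 199/4 + 13464741/81719002 = 8157970181/163438004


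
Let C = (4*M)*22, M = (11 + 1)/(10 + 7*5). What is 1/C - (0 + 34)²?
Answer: -406897/352 ≈ -1156.0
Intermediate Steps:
M = 4/15 (M = 12/(10 + 35) = 12/45 = 12*(1/45) = 4/15 ≈ 0.26667)
C = 352/15 (C = (4*(4/15))*22 = (16/15)*22 = 352/15 ≈ 23.467)
1/C - (0 + 34)² = 1/(352/15) - (0 + 34)² = 15/352 - 1*34² = 15/352 - 1*1156 = 15/352 - 1156 = -406897/352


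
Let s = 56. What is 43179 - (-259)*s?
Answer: 57683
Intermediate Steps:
43179 - (-259)*s = 43179 - (-259)*56 = 43179 - 1*(-14504) = 43179 + 14504 = 57683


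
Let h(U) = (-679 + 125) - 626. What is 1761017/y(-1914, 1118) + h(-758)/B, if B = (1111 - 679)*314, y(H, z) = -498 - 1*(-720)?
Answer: 9953257169/1254744 ≈ 7932.5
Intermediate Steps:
h(U) = -1180 (h(U) = -554 - 626 = -1180)
y(H, z) = 222 (y(H, z) = -498 + 720 = 222)
B = 135648 (B = 432*314 = 135648)
1761017/y(-1914, 1118) + h(-758)/B = 1761017/222 - 1180/135648 = 1761017*(1/222) - 1180*1/135648 = 1761017/222 - 295/33912 = 9953257169/1254744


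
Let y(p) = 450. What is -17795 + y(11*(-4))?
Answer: -17345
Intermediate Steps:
-17795 + y(11*(-4)) = -17795 + 450 = -17345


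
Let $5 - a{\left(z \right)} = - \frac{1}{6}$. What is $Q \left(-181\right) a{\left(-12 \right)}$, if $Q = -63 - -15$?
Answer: $44888$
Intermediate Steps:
$Q = -48$ ($Q = -63 + 15 = -48$)
$a{\left(z \right)} = \frac{31}{6}$ ($a{\left(z \right)} = 5 - - \frac{1}{6} = 5 + \frac{1}{6} = \frac{31}{6}$)
$Q \left(-181\right) a{\left(-12 \right)} = \left(-48\right) \left(-181\right) \frac{31}{6} = 8688 \cdot \frac{31}{6} = 44888$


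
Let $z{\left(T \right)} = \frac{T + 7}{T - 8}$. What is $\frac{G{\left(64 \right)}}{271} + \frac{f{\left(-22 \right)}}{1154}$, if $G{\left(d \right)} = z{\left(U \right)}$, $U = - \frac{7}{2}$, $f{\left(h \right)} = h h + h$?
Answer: $\frac{1435784}{3596441} \approx 0.39922$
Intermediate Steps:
$f{\left(h \right)} = h + h^{2}$ ($f{\left(h \right)} = h^{2} + h = h + h^{2}$)
$U = - \frac{7}{2}$ ($U = \left(-7\right) \frac{1}{2} = - \frac{7}{2} \approx -3.5$)
$z{\left(T \right)} = \frac{7 + T}{-8 + T}$
$G{\left(d \right)} = - \frac{7}{23}$ ($G{\left(d \right)} = \frac{7 - \frac{7}{2}}{-8 - \frac{7}{2}} = \frac{1}{- \frac{23}{2}} \cdot \frac{7}{2} = \left(- \frac{2}{23}\right) \frac{7}{2} = - \frac{7}{23}$)
$\frac{G{\left(64 \right)}}{271} + \frac{f{\left(-22 \right)}}{1154} = - \frac{7}{23 \cdot 271} + \frac{\left(-22\right) \left(1 - 22\right)}{1154} = \left(- \frac{7}{23}\right) \frac{1}{271} + \left(-22\right) \left(-21\right) \frac{1}{1154} = - \frac{7}{6233} + 462 \cdot \frac{1}{1154} = - \frac{7}{6233} + \frac{231}{577} = \frac{1435784}{3596441}$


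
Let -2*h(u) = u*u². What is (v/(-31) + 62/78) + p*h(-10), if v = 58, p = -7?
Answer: -4232801/1209 ≈ -3501.1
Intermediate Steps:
h(u) = -u³/2 (h(u) = -u*u²/2 = -u³/2)
(v/(-31) + 62/78) + p*h(-10) = (58/(-31) + 62/78) - (-7)*(-10)³/2 = (58*(-1/31) + 62*(1/78)) - (-7)*(-1000)/2 = (-58/31 + 31/39) - 7*500 = -1301/1209 - 3500 = -4232801/1209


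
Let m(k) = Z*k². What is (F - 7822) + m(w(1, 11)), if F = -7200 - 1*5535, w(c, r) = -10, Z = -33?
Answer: -23857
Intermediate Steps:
F = -12735 (F = -7200 - 5535 = -12735)
m(k) = -33*k²
(F - 7822) + m(w(1, 11)) = (-12735 - 7822) - 33*(-10)² = -20557 - 33*100 = -20557 - 3300 = -23857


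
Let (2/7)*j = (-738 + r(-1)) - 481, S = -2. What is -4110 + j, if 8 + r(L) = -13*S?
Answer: -16627/2 ≈ -8313.5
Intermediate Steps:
r(L) = 18 (r(L) = -8 - 13*(-2) = -8 + 26 = 18)
j = -8407/2 (j = 7*((-738 + 18) - 481)/2 = 7*(-720 - 481)/2 = (7/2)*(-1201) = -8407/2 ≈ -4203.5)
-4110 + j = -4110 - 8407/2 = -16627/2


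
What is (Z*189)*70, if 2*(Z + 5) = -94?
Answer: -687960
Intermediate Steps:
Z = -52 (Z = -5 + (½)*(-94) = -5 - 47 = -52)
(Z*189)*70 = -52*189*70 = -9828*70 = -687960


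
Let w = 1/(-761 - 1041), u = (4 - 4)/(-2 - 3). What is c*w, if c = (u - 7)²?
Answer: -49/1802 ≈ -0.027192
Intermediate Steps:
u = 0 (u = 0/(-5) = 0*(-⅕) = 0)
c = 49 (c = (0 - 7)² = (-7)² = 49)
w = -1/1802 (w = 1/(-1802) = -1/1802 ≈ -0.00055494)
c*w = 49*(-1/1802) = -49/1802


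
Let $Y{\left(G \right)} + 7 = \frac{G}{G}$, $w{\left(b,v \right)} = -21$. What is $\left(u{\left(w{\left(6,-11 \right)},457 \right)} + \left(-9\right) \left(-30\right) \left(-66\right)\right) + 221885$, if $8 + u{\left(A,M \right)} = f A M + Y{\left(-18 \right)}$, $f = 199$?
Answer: $-1705752$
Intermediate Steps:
$Y{\left(G \right)} = -6$ ($Y{\left(G \right)} = -7 + \frac{G}{G} = -7 + 1 = -6$)
$u{\left(A,M \right)} = -14 + 199 A M$ ($u{\left(A,M \right)} = -8 + \left(199 A M - 6\right) = -8 + \left(-6 + 199 A M\right) = -14 + 199 A M$)
$\left(u{\left(w{\left(6,-11 \right)},457 \right)} + \left(-9\right) \left(-30\right) \left(-66\right)\right) + 221885 = \left(\left(-14 + 199 \left(-21\right) 457\right) + \left(-9\right) \left(-30\right) \left(-66\right)\right) + 221885 = \left(\left(-14 - 1909803\right) + 270 \left(-66\right)\right) + 221885 = \left(-1909817 - 17820\right) + 221885 = -1927637 + 221885 = -1705752$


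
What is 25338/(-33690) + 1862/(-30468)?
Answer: -69560747/85538910 ≈ -0.81321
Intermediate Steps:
25338/(-33690) + 1862/(-30468) = 25338*(-1/33690) + 1862*(-1/30468) = -4223/5615 - 931/15234 = -69560747/85538910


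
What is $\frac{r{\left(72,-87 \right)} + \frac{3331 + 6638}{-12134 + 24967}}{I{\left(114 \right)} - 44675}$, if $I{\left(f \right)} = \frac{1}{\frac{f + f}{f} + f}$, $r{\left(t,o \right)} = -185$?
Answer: $\frac{274239776}{66504443067} \approx 0.0041236$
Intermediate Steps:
$I{\left(f \right)} = \frac{1}{2 + f}$ ($I{\left(f \right)} = \frac{1}{\frac{2 f}{f} + f} = \frac{1}{2 + f}$)
$\frac{r{\left(72,-87 \right)} + \frac{3331 + 6638}{-12134 + 24967}}{I{\left(114 \right)} - 44675} = \frac{-185 + \frac{3331 + 6638}{-12134 + 24967}}{\frac{1}{2 + 114} - 44675} = \frac{-185 + \frac{9969}{12833}}{\frac{1}{116} - 44675} = \frac{-185 + 9969 \cdot \frac{1}{12833}}{\frac{1}{116} - 44675} = \frac{-185 + \frac{9969}{12833}}{- \frac{5182299}{116}} = \left(- \frac{2364136}{12833}\right) \left(- \frac{116}{5182299}\right) = \frac{274239776}{66504443067}$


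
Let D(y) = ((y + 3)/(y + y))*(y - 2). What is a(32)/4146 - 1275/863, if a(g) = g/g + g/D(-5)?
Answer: -12378363/8348662 ≈ -1.4827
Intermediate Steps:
D(y) = (-2 + y)*(3 + y)/(2*y) (D(y) = ((3 + y)/((2*y)))*(-2 + y) = ((3 + y)*(1/(2*y)))*(-2 + y) = ((3 + y)/(2*y))*(-2 + y) = (-2 + y)*(3 + y)/(2*y))
a(g) = 1 - 5*g/7 (a(g) = g/g + g/(((½)*(-6 - 5*(1 - 5))/(-5))) = 1 + g/(((½)*(-⅕)*(-6 - 5*(-4)))) = 1 + g/(((½)*(-⅕)*(-6 + 20))) = 1 + g/(((½)*(-⅕)*14)) = 1 + g/(-7/5) = 1 + g*(-5/7) = 1 - 5*g/7)
a(32)/4146 - 1275/863 = (1 - 5/7*32)/4146 - 1275/863 = (1 - 160/7)*(1/4146) - 1275*1/863 = -153/7*1/4146 - 1275/863 = -51/9674 - 1275/863 = -12378363/8348662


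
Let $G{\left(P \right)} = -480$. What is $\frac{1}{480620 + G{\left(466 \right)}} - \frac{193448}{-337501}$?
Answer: $\frac{92882460221}{162047730140} \approx 0.57318$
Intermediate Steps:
$\frac{1}{480620 + G{\left(466 \right)}} - \frac{193448}{-337501} = \frac{1}{480620 - 480} - \frac{193448}{-337501} = \frac{1}{480140} - - \frac{193448}{337501} = \frac{1}{480140} + \frac{193448}{337501} = \frac{92882460221}{162047730140}$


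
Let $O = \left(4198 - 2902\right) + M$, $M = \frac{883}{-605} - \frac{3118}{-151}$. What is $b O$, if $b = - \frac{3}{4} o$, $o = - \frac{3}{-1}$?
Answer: $- \frac{1081342233}{365420} \approx -2959.2$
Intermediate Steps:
$o = 3$ ($o = \left(-3\right) \left(-1\right) = 3$)
$M = \frac{1753057}{91355}$ ($M = 883 \left(- \frac{1}{605}\right) - - \frac{3118}{151} = - \frac{883}{605} + \frac{3118}{151} = \frac{1753057}{91355} \approx 19.19$)
$O = \frac{120149137}{91355}$ ($O = \left(4198 - 2902\right) + \frac{1753057}{91355} = 1296 + \frac{1753057}{91355} = \frac{120149137}{91355} \approx 1315.2$)
$b = - \frac{9}{4}$ ($b = - \frac{3}{4} \cdot 3 = \left(-3\right) \frac{1}{4} \cdot 3 = \left(- \frac{3}{4}\right) 3 = - \frac{9}{4} \approx -2.25$)
$b O = \left(- \frac{9}{4}\right) \frac{120149137}{91355} = - \frac{1081342233}{365420}$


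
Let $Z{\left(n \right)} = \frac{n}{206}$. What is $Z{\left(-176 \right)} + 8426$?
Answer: $\frac{867790}{103} \approx 8425.1$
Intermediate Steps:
$Z{\left(n \right)} = \frac{n}{206}$ ($Z{\left(n \right)} = n \frac{1}{206} = \frac{n}{206}$)
$Z{\left(-176 \right)} + 8426 = \frac{1}{206} \left(-176\right) + 8426 = - \frac{88}{103} + 8426 = \frac{867790}{103}$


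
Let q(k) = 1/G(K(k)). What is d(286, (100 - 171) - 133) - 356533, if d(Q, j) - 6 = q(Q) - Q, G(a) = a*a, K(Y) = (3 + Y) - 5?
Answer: -28779109327/80656 ≈ -3.5681e+5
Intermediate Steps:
K(Y) = -2 + Y
G(a) = a**2
q(k) = (-2 + k)**(-2) (q(k) = 1/((-2 + k)**2) = (-2 + k)**(-2))
d(Q, j) = 6 + (-2 + Q)**(-2) - Q (d(Q, j) = 6 + ((-2 + Q)**(-2) - Q) = 6 + (-2 + Q)**(-2) - Q)
d(286, (100 - 171) - 133) - 356533 = (6 + (-2 + 286)**(-2) - 1*286) - 356533 = (6 + 284**(-2) - 286) - 356533 = (6 + 1/80656 - 286) - 356533 = -22583679/80656 - 356533 = -28779109327/80656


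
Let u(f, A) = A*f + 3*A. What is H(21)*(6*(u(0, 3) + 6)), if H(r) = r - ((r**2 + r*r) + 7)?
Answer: -78120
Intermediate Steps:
u(f, A) = 3*A + A*f
H(r) = -7 + r - 2*r**2 (H(r) = r - ((r**2 + r**2) + 7) = r - (2*r**2 + 7) = r - (7 + 2*r**2) = r + (-7 - 2*r**2) = -7 + r - 2*r**2)
H(21)*(6*(u(0, 3) + 6)) = (-7 + 21 - 2*21**2)*(6*(3*(3 + 0) + 6)) = (-7 + 21 - 2*441)*(6*(3*3 + 6)) = (-7 + 21 - 882)*(6*(9 + 6)) = -5208*15 = -868*90 = -78120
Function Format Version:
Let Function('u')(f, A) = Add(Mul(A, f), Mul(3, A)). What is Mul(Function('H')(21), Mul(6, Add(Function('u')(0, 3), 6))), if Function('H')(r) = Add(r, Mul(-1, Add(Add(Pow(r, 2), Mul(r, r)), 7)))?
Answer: -78120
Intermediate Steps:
Function('u')(f, A) = Add(Mul(3, A), Mul(A, f))
Function('H')(r) = Add(-7, r, Mul(-2, Pow(r, 2))) (Function('H')(r) = Add(r, Mul(-1, Add(Add(Pow(r, 2), Pow(r, 2)), 7))) = Add(r, Mul(-1, Add(Mul(2, Pow(r, 2)), 7))) = Add(r, Mul(-1, Add(7, Mul(2, Pow(r, 2))))) = Add(r, Add(-7, Mul(-2, Pow(r, 2)))) = Add(-7, r, Mul(-2, Pow(r, 2))))
Mul(Function('H')(21), Mul(6, Add(Function('u')(0, 3), 6))) = Mul(Add(-7, 21, Mul(-2, Pow(21, 2))), Mul(6, Add(Mul(3, Add(3, 0)), 6))) = Mul(Add(-7, 21, Mul(-2, 441)), Mul(6, Add(Mul(3, 3), 6))) = Mul(Add(-7, 21, -882), Mul(6, Add(9, 6))) = Mul(-868, Mul(6, 15)) = Mul(-868, 90) = -78120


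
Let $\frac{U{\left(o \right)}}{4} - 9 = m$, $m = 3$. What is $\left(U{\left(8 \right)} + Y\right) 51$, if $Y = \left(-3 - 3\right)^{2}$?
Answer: $4284$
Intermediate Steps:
$U{\left(o \right)} = 48$ ($U{\left(o \right)} = 36 + 4 \cdot 3 = 36 + 12 = 48$)
$Y = 36$ ($Y = \left(-6\right)^{2} = 36$)
$\left(U{\left(8 \right)} + Y\right) 51 = \left(48 + 36\right) 51 = 84 \cdot 51 = 4284$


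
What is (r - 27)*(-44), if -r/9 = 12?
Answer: 5940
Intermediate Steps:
r = -108 (r = -9*12 = -108)
(r - 27)*(-44) = (-108 - 27)*(-44) = -135*(-44) = 5940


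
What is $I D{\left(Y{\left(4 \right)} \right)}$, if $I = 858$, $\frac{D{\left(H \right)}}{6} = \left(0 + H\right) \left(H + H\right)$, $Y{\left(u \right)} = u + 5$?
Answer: $833976$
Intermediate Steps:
$Y{\left(u \right)} = 5 + u$
$D{\left(H \right)} = 12 H^{2}$ ($D{\left(H \right)} = 6 \left(0 + H\right) \left(H + H\right) = 6 H 2 H = 6 \cdot 2 H^{2} = 12 H^{2}$)
$I D{\left(Y{\left(4 \right)} \right)} = 858 \cdot 12 \left(5 + 4\right)^{2} = 858 \cdot 12 \cdot 9^{2} = 858 \cdot 12 \cdot 81 = 858 \cdot 972 = 833976$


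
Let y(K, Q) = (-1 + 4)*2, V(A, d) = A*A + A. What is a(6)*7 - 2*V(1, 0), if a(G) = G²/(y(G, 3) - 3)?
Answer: 80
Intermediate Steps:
V(A, d) = A + A² (V(A, d) = A² + A = A + A²)
y(K, Q) = 6 (y(K, Q) = 3*2 = 6)
a(G) = G²/3 (a(G) = G²/(6 - 3) = G²/3)
a(6)*7 - 2*V(1, 0) = ((⅓)*6²)*7 - 2*(1 + 1) = ((⅓)*36)*7 - 2*2 = 12*7 - 2*2 = 84 - 4 = 80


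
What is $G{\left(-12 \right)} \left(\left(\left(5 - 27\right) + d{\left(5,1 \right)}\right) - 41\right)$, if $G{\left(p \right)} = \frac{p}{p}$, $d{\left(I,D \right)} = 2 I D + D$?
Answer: $-52$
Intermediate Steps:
$d{\left(I,D \right)} = D + 2 D I$ ($d{\left(I,D \right)} = 2 D I + D = D + 2 D I$)
$G{\left(p \right)} = 1$
$G{\left(-12 \right)} \left(\left(\left(5 - 27\right) + d{\left(5,1 \right)}\right) - 41\right) = 1 \left(\left(\left(5 - 27\right) + 1 \left(1 + 2 \cdot 5\right)\right) - 41\right) = 1 \left(\left(-22 + 1 \left(1 + 10\right)\right) - 41\right) = 1 \left(\left(-22 + 1 \cdot 11\right) - 41\right) = 1 \left(\left(-22 + 11\right) - 41\right) = 1 \left(-11 - 41\right) = 1 \left(-52\right) = -52$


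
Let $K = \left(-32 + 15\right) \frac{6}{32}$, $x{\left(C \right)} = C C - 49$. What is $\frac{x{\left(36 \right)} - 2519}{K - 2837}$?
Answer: $\frac{20352}{45443} \approx 0.44786$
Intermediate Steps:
$x{\left(C \right)} = -49 + C^{2}$ ($x{\left(C \right)} = C^{2} - 49 = -49 + C^{2}$)
$K = - \frac{51}{16}$ ($K = - 17 \cdot 6 \cdot \frac{1}{32} = \left(-17\right) \frac{3}{16} = - \frac{51}{16} \approx -3.1875$)
$\frac{x{\left(36 \right)} - 2519}{K - 2837} = \frac{\left(-49 + 36^{2}\right) - 2519}{- \frac{51}{16} - 2837} = \frac{\left(-49 + 1296\right) - 2519}{- \frac{45443}{16}} = \left(1247 - 2519\right) \left(- \frac{16}{45443}\right) = \left(-1272\right) \left(- \frac{16}{45443}\right) = \frac{20352}{45443}$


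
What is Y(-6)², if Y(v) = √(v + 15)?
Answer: 9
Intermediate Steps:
Y(v) = √(15 + v)
Y(-6)² = (√(15 - 6))² = (√9)² = 3² = 9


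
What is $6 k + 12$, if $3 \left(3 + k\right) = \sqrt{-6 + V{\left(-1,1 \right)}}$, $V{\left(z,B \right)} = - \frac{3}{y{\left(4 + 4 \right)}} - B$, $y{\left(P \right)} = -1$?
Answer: $-6 + 4 i \approx -6.0 + 4.0 i$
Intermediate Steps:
$V{\left(z,B \right)} = 3 - B$ ($V{\left(z,B \right)} = - \frac{3}{-1} - B = \left(-3\right) \left(-1\right) - B = 3 - B$)
$k = -3 + \frac{2 i}{3}$ ($k = -3 + \frac{\sqrt{-6 + \left(3 - 1\right)}}{3} = -3 + \frac{\sqrt{-6 + 2}}{3} = -3 + \frac{\sqrt{-4}}{3} = -3 + \frac{2 i}{3} \approx -3.0 + 0.66667 i$)
$6 k + 12 = 6 \left(-3 + \frac{2 i}{3}\right) + 12 = \left(-18 + 4 i\right) + 12 = -6 + 4 i$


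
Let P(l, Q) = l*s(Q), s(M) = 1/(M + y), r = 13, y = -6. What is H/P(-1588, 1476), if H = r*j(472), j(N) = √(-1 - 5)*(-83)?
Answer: 793065*I*√6/794 ≈ 2446.6*I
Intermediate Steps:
j(N) = -83*I*√6 (j(N) = √(-6)*(-83) = (I*√6)*(-83) = -83*I*√6)
s(M) = 1/(-6 + M) (s(M) = 1/(M - 6) = 1/(-6 + M))
P(l, Q) = l/(-6 + Q)
H = -1079*I*√6 (H = 13*(-83*I*√6) = -1079*I*√6 ≈ -2643.0*I)
H/P(-1588, 1476) = (-1079*I*√6)/((-1588/(-6 + 1476))) = (-1079*I*√6)/((-1588/1470)) = (-1079*I*√6)/((-1588*1/1470)) = (-1079*I*√6)/(-794/735) = -1079*I*√6*(-735/794) = 793065*I*√6/794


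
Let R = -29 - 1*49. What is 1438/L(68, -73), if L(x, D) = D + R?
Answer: -1438/151 ≈ -9.5232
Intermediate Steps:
R = -78 (R = -29 - 49 = -78)
L(x, D) = -78 + D (L(x, D) = D - 78 = -78 + D)
1438/L(68, -73) = 1438/(-78 - 73) = 1438/(-151) = 1438*(-1/151) = -1438/151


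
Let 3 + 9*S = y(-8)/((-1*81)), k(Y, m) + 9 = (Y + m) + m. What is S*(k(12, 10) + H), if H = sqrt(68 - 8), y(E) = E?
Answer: -5405/729 - 470*sqrt(15)/729 ≈ -9.9113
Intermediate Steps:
k(Y, m) = -9 + Y + 2*m (k(Y, m) = -9 + ((Y + m) + m) = -9 + (Y + 2*m) = -9 + Y + 2*m)
H = 2*sqrt(15) (H = sqrt(60) = 2*sqrt(15) ≈ 7.7460)
S = -235/729 (S = -1/3 + (-8/((-1*81)))/9 = -1/3 + (-8/(-81))/9 = -1/3 + (-8*(-1/81))/9 = -1/3 + (1/9)*(8/81) = -1/3 + 8/729 = -235/729 ≈ -0.32236)
S*(k(12, 10) + H) = -235*((-9 + 12 + 2*10) + 2*sqrt(15))/729 = -235*((-9 + 12 + 20) + 2*sqrt(15))/729 = -235*(23 + 2*sqrt(15))/729 = -5405/729 - 470*sqrt(15)/729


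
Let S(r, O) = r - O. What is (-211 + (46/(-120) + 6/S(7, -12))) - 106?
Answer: -361457/1140 ≈ -317.07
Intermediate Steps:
(-211 + (46/(-120) + 6/S(7, -12))) - 106 = (-211 + (46/(-120) + 6/(7 - 1*(-12)))) - 106 = (-211 + (46*(-1/120) + 6/(7 + 12))) - 106 = (-211 + (-23/60 + 6/19)) - 106 = (-211 - 77/1140) - 106 = -240617/1140 - 106 = -361457/1140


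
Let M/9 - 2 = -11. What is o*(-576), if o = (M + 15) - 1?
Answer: 38592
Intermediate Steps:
M = -81 (M = 18 + 9*(-11) = 18 - 99 = -81)
o = -67 (o = (-81 + 15) - 1 = -66 - 1 = -67)
o*(-576) = -67*(-576) = 38592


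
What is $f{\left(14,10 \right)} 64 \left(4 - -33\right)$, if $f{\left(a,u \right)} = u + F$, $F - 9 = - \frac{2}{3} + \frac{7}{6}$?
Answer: $46176$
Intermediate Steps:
$F = \frac{19}{2}$ ($F = 9 + \left(- \frac{2}{3} + \frac{7}{6}\right) = 9 + \frac{1}{2} = \frac{19}{2} \approx 9.5$)
$f{\left(a,u \right)} = \frac{19}{2} + u$ ($f{\left(a,u \right)} = u + \frac{19}{2} = \frac{19}{2} + u$)
$f{\left(14,10 \right)} 64 \left(4 - -33\right) = \left(\frac{19}{2} + 10\right) 64 \left(4 - -33\right) = \frac{39}{2} \cdot 64 \left(4 + 33\right) = 1248 \cdot 37 = 46176$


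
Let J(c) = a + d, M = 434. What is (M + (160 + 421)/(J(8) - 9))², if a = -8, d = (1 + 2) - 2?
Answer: 40487769/256 ≈ 1.5816e+5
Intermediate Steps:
d = 1 (d = 3 - 2 = 1)
J(c) = -7 (J(c) = -8 + 1 = -7)
(M + (160 + 421)/(J(8) - 9))² = (434 + (160 + 421)/(-7 - 9))² = (434 + 581/(-16))² = (434 + 581*(-1/16))² = (434 - 581/16)² = (6363/16)² = 40487769/256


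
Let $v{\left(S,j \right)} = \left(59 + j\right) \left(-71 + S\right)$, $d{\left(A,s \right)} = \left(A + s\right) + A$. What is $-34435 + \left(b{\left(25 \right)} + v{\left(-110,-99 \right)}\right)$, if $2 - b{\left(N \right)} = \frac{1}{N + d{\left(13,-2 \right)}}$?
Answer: $- \frac{1332458}{49} \approx -27193.0$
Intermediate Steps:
$d{\left(A,s \right)} = s + 2 A$
$v{\left(S,j \right)} = \left(-71 + S\right) \left(59 + j\right)$
$b{\left(N \right)} = 2 - \frac{1}{24 + N}$ ($b{\left(N \right)} = 2 - \frac{1}{N + \left(-2 + 2 \cdot 13\right)} = 2 - \frac{1}{N + \left(-2 + 26\right)} = 2 - \frac{1}{N + 24} = 2 - \frac{1}{24 + N}$)
$-34435 + \left(b{\left(25 \right)} + v{\left(-110,-99 \right)}\right) = -34435 + \left(\frac{47 + 2 \cdot 25}{24 + 25} - -7240\right) = -34435 + \left(\frac{47 + 50}{49} + \left(-4189 + 7029 - 6490 + 10890\right)\right) = -34435 + \left(\frac{1}{49} \cdot 97 + 7240\right) = -34435 + \left(\frac{97}{49} + 7240\right) = -34435 + \frac{354857}{49} = - \frac{1332458}{49}$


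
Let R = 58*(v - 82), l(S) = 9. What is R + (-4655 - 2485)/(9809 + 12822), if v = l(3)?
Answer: -13689542/3233 ≈ -4234.3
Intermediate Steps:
v = 9
R = -4234 (R = 58*(9 - 82) = 58*(-73) = -4234)
R + (-4655 - 2485)/(9809 + 12822) = -4234 + (-4655 - 2485)/(9809 + 12822) = -4234 - 7140/22631 = -4234 - 7140*1/22631 = -4234 - 1020/3233 = -13689542/3233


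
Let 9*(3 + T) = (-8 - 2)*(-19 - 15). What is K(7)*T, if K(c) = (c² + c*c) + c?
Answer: 10955/3 ≈ 3651.7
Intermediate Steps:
T = 313/9 (T = -3 + ((-8 - 2)*(-19 - 15))/9 = -3 + (-10*(-34))/9 = -3 + (⅑)*340 = -3 + 340/9 = 313/9 ≈ 34.778)
K(c) = c + 2*c² (K(c) = (c² + c²) + c = 2*c² + c = c + 2*c²)
K(7)*T = (7*(1 + 2*7))*(313/9) = (7*(1 + 14))*(313/9) = (7*15)*(313/9) = 105*(313/9) = 10955/3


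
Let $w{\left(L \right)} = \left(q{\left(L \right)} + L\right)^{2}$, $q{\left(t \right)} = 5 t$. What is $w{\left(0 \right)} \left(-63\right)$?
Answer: $0$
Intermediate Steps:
$w{\left(L \right)} = 36 L^{2}$ ($w{\left(L \right)} = \left(5 L + L\right)^{2} = \left(6 L\right)^{2} = 36 L^{2}$)
$w{\left(0 \right)} \left(-63\right) = 36 \cdot 0^{2} \left(-63\right) = 36 \cdot 0 \left(-63\right) = 0 \left(-63\right) = 0$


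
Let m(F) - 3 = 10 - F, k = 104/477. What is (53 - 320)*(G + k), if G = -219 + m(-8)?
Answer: 8396438/159 ≈ 52808.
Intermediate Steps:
k = 104/477 (k = 104*(1/477) = 104/477 ≈ 0.21803)
m(F) = 13 - F (m(F) = 3 + (10 - F) = 13 - F)
G = -198 (G = -219 + (13 - 1*(-8)) = -219 + (13 + 8) = -219 + 21 = -198)
(53 - 320)*(G + k) = (53 - 320)*(-198 + 104/477) = -267*(-94342/477) = 8396438/159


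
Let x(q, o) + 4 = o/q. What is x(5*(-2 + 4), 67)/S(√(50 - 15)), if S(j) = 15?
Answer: 9/50 ≈ 0.18000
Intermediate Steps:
x(q, o) = -4 + o/q
x(5*(-2 + 4), 67)/S(√(50 - 15)) = (-4 + 67/((5*(-2 + 4))))/15 = (-4 + 67/((5*2)))*(1/15) = (-4 + 67/10)*(1/15) = (27/10)*(1/15) = 9/50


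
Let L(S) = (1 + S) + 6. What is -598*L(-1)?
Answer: -3588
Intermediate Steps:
L(S) = 7 + S
-598*L(-1) = -598*(7 - 1) = -598*6 = -3588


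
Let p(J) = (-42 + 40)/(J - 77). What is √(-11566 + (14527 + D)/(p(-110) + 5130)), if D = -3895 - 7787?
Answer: I*√665215155185189/239828 ≈ 107.54*I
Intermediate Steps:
p(J) = -2/(-77 + J)
D = -11682
√(-11566 + (14527 + D)/(p(-110) + 5130)) = √(-11566 + (14527 - 11682)/(-2/(-77 - 110) + 5130)) = √(-11566 + 2845/(-2/(-187) + 5130)) = √(-11566 + 2845/(-2*(-1/187) + 5130)) = √(-11566 + 2845/(2/187 + 5130)) = √(-11566 + 2845/(959312/187)) = √(-11566 + 2845*(187/959312)) = √(-11566 + 532015/959312) = √(-11094870577/959312) = I*√665215155185189/239828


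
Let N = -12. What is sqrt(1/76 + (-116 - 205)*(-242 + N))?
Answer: sqrt(117735115)/38 ≈ 285.54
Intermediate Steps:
sqrt(1/76 + (-116 - 205)*(-242 + N)) = sqrt(1/76 + (-116 - 205)*(-242 - 12)) = sqrt(1/76 - 321*(-254)) = sqrt(1/76 + 81534) = sqrt(6196585/76) = sqrt(117735115)/38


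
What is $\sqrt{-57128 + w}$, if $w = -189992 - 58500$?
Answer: $2 i \sqrt{76405} \approx 552.83 i$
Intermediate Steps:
$w = -248492$
$\sqrt{-57128 + w} = \sqrt{-57128 - 248492} = \sqrt{-305620} = 2 i \sqrt{76405}$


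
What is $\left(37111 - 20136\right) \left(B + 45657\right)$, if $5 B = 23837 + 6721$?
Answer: $878771985$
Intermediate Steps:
$B = \frac{30558}{5}$ ($B = \frac{23837 + 6721}{5} = \frac{1}{5} \cdot 30558 = \frac{30558}{5} \approx 6111.6$)
$\left(37111 - 20136\right) \left(B + 45657\right) = \left(37111 - 20136\right) \left(\frac{30558}{5} + 45657\right) = 16975 \cdot \frac{258843}{5} = 878771985$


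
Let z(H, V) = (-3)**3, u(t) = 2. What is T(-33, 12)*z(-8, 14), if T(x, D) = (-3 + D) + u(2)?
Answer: -297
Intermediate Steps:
T(x, D) = -1 + D (T(x, D) = (-3 + D) + 2 = -1 + D)
z(H, V) = -27
T(-33, 12)*z(-8, 14) = (-1 + 12)*(-27) = 11*(-27) = -297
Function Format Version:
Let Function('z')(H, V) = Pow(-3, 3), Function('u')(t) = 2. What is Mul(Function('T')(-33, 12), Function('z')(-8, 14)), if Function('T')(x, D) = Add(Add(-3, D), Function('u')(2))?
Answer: -297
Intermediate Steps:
Function('T')(x, D) = Add(-1, D) (Function('T')(x, D) = Add(Add(-3, D), 2) = Add(-1, D))
Function('z')(H, V) = -27
Mul(Function('T')(-33, 12), Function('z')(-8, 14)) = Mul(Add(-1, 12), -27) = Mul(11, -27) = -297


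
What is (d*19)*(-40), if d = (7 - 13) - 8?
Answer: 10640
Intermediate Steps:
d = -14 (d = -6 - 8 = -14)
(d*19)*(-40) = -14*19*(-40) = -266*(-40) = 10640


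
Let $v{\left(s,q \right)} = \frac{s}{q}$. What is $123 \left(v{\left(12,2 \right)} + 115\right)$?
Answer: $14883$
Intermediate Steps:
$123 \left(v{\left(12,2 \right)} + 115\right) = 123 \left(\frac{12}{2} + 115\right) = 123 \left(12 \cdot \frac{1}{2} + 115\right) = 123 \left(6 + 115\right) = 123 \cdot 121 = 14883$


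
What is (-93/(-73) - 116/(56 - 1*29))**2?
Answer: 35485849/3884841 ≈ 9.1344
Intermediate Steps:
(-93/(-73) - 116/(56 - 1*29))**2 = (-93*(-1/73) - 116/(56 - 29))**2 = (93/73 - 116/27)**2 = (-5957/1971)**2 = 35485849/3884841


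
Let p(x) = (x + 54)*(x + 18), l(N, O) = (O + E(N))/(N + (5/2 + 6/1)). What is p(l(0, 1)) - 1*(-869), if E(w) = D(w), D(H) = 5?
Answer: 546881/289 ≈ 1892.3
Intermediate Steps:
E(w) = 5
l(N, O) = (5 + O)/(17/2 + N) (l(N, O) = (O + 5)/(N + (5/2 + 6/1)) = (5 + O)/(N + (5*(½) + 6*1)) = (5 + O)/(N + (5/2 + 6)) = (5 + O)/(N + 17/2) = (5 + O)/(17/2 + N))
p(x) = (18 + x)*(54 + x) (p(x) = (54 + x)*(18 + x) = (18 + x)*(54 + x))
p(l(0, 1)) - 1*(-869) = (972 + (2*(5 + 1)/(17 + 2*0))² + 72*(2*(5 + 1)/(17 + 2*0))) - 1*(-869) = (972 + (2*6/(17 + 0))² + 72*(2*6/(17 + 0))) + 869 = (972 + (2*6/17)² + 72*(2*6/17)) + 869 = (972 + (2*(1/17)*6)² + 72*(2*(1/17)*6)) + 869 = (972 + (12/17)² + 72*(12/17)) + 869 = (972 + 144/289 + 864/17) + 869 = 295740/289 + 869 = 546881/289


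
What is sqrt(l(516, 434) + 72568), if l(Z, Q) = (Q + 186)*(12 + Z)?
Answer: 2*sqrt(99982) ≈ 632.40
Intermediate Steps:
l(Z, Q) = (12 + Z)*(186 + Q) (l(Z, Q) = (186 + Q)*(12 + Z) = (12 + Z)*(186 + Q))
sqrt(l(516, 434) + 72568) = sqrt((2232 + 12*434 + 186*516 + 434*516) + 72568) = sqrt((2232 + 5208 + 95976 + 223944) + 72568) = sqrt(327360 + 72568) = sqrt(399928) = 2*sqrt(99982)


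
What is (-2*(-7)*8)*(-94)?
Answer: -10528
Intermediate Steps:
(-2*(-7)*8)*(-94) = (14*8)*(-94) = 112*(-94) = -10528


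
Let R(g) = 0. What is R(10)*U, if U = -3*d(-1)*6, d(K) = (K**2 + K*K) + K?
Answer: 0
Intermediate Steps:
d(K) = K + 2*K**2 (d(K) = (K**2 + K**2) + K = 2*K**2 + K = K + 2*K**2)
U = -18 (U = -(-3)*(1 + 2*(-1))*6 = -(-3)*(1 - 2)*6 = -(-3)*(-1)*6 = -3*1*6 = -3*6 = -18)
R(10)*U = 0*(-18) = 0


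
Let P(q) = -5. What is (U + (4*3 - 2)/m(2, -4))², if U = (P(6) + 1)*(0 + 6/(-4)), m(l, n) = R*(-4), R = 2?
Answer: 361/16 ≈ 22.563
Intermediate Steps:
m(l, n) = -8 (m(l, n) = 2*(-4) = -8)
U = 6 (U = (-5 + 1)*(0 + 6/(-4)) = -4*(0 + 6*(-¼)) = -4*(0 - 3/2) = -4*(-3/2) = 6)
(U + (4*3 - 2)/m(2, -4))² = (6 + (4*3 - 2)/(-8))² = (6 + (12 - 2)*(-⅛))² = (6 + 10*(-⅛))² = (6 - 5/4)² = (19/4)² = 361/16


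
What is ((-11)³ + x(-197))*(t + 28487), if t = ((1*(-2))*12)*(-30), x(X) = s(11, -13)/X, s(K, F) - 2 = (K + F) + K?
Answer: -7658601126/197 ≈ -3.8876e+7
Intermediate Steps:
s(K, F) = 2 + F + 2*K (s(K, F) = 2 + ((K + F) + K) = 2 + ((F + K) + K) = 2 + (F + 2*K) = 2 + F + 2*K)
x(X) = 11/X (x(X) = (2 - 13 + 2*11)/X = (2 - 13 + 22)/X = 11/X)
t = 720 (t = -2*12*(-30) = -24*(-30) = 720)
((-11)³ + x(-197))*(t + 28487) = ((-11)³ + 11/(-197))*(720 + 28487) = (-1331 + 11*(-1/197))*29207 = (-1331 - 11/197)*29207 = -262218/197*29207 = -7658601126/197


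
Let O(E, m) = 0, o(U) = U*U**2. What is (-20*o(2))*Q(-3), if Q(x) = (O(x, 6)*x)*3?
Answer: 0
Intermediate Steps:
o(U) = U**3
Q(x) = 0 (Q(x) = (0*x)*3 = 0*3 = 0)
(-20*o(2))*Q(-3) = -20*2**3*0 = -20*8*0 = -160*0 = 0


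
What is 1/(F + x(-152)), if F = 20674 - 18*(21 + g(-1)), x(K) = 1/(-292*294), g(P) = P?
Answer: 85848/1743916271 ≈ 4.9227e-5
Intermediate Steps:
x(K) = -1/85848 (x(K) = -1/292*1/294 = -1/85848)
F = 20314 (F = 20674 - 18*(21 - 1) = 20674 - 18*20 = 20674 - 360 = 20314)
1/(F + x(-152)) = 1/(20314 - 1/85848) = 1/(1743916271/85848) = 85848/1743916271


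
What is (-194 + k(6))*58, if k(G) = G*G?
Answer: -9164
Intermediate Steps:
k(G) = G²
(-194 + k(6))*58 = (-194 + 6²)*58 = (-194 + 36)*58 = -158*58 = -9164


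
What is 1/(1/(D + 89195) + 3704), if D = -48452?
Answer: 40743/150912073 ≈ 0.00026998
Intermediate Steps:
1/(1/(D + 89195) + 3704) = 1/(1/(-48452 + 89195) + 3704) = 1/(1/40743 + 3704) = 1/(150912073/40743) = 40743/150912073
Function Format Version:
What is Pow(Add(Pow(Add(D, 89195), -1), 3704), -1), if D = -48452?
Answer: Rational(40743, 150912073) ≈ 0.00026998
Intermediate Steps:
Pow(Add(Pow(Add(D, 89195), -1), 3704), -1) = Pow(Add(Pow(Add(-48452, 89195), -1), 3704), -1) = Pow(Add(Pow(40743, -1), 3704), -1) = Pow(Add(Rational(1, 40743), 3704), -1) = Pow(Rational(150912073, 40743), -1) = Rational(40743, 150912073)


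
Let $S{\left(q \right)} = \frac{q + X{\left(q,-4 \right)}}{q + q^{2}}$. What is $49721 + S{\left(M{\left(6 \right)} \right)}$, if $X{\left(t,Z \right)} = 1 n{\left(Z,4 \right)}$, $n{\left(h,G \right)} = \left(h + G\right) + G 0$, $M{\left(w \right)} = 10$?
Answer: $\frac{546932}{11} \approx 49721.0$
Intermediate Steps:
$n{\left(h,G \right)} = G + h$ ($n{\left(h,G \right)} = \left(G + h\right) + 0 = G + h$)
$X{\left(t,Z \right)} = 4 + Z$ ($X{\left(t,Z \right)} = 1 \left(4 + Z\right) = 4 + Z$)
$S{\left(q \right)} = \frac{q}{q + q^{2}}$ ($S{\left(q \right)} = \frac{q + \left(4 - 4\right)}{q + q^{2}} = \frac{q + 0}{q + q^{2}} = \frac{q}{q + q^{2}}$)
$49721 + S{\left(M{\left(6 \right)} \right)} = 49721 + \frac{1}{1 + 10} = 49721 + \frac{1}{11} = \frac{546932}{11}$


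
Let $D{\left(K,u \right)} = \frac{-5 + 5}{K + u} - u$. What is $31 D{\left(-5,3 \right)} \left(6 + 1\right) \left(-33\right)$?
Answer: $21483$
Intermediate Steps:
$D{\left(K,u \right)} = - u$ ($D{\left(K,u \right)} = \frac{0}{K + u} - u = 0 - u = - u$)
$31 D{\left(-5,3 \right)} \left(6 + 1\right) \left(-33\right) = 31 \left(-1\right) 3 \left(6 + 1\right) \left(-33\right) = 31 \left(\left(-3\right) 7\right) \left(-33\right) = 31 \left(-21\right) \left(-33\right) = \left(-651\right) \left(-33\right) = 21483$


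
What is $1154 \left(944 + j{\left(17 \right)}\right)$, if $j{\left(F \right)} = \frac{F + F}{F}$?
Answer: $1091684$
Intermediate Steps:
$j{\left(F \right)} = 2$ ($j{\left(F \right)} = \frac{2 F}{F} = 2$)
$1154 \left(944 + j{\left(17 \right)}\right) = 1154 \left(944 + 2\right) = 1154 \cdot 946 = 1091684$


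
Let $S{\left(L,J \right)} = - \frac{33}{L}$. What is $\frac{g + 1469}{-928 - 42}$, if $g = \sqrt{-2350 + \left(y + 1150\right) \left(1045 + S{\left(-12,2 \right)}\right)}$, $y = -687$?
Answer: $- \frac{1469}{970} - \frac{\sqrt{1931033}}{1940} \approx -2.2307$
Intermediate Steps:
$g = \frac{\sqrt{1931033}}{2}$ ($g = \sqrt{-2350 + \left(-687 + 1150\right) \left(1045 - \frac{33}{-12}\right)} = \sqrt{-2350 + 463 \left(1045 - - \frac{11}{4}\right)} = \sqrt{-2350 + 463 \left(1045 + \frac{11}{4}\right)} = \sqrt{-2350 + 463 \cdot \frac{4191}{4}} = \sqrt{-2350 + \frac{1940433}{4}} = \sqrt{\frac{1931033}{4}} = \frac{\sqrt{1931033}}{2} \approx 694.81$)
$\frac{g + 1469}{-928 - 42} = \frac{\frac{\sqrt{1931033}}{2} + 1469}{-928 - 42} = \frac{1469 + \frac{\sqrt{1931033}}{2}}{-970} = \left(1469 + \frac{\sqrt{1931033}}{2}\right) \left(- \frac{1}{970}\right) = - \frac{1469}{970} - \frac{\sqrt{1931033}}{1940}$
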